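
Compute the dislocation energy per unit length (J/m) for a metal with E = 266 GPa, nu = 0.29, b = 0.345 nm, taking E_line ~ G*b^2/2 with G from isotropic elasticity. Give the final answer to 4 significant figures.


Step 1: G = E / (2*(1+nu))
G = 266 / (2*(1+0.29)) = 103.101 GPa = 1.03101e+11 Pa
Step 2: E_line = G*b^2/2
b = 0.345 nm = 3.45e-10 m
E_line = 0.5 * 1.03101e+11 * (3.45e-10)^2 = 6.136e-09 J/m


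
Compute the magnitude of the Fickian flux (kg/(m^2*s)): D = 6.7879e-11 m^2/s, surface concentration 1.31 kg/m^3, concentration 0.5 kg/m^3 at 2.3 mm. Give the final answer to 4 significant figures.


J = -D * (dC/dx) = D * (C1 - C2) / dx
J = 6.7879e-11 * (1.31 - 0.5) / 2.3e-03
J = 2.391e-08 kg/(m^2*s)


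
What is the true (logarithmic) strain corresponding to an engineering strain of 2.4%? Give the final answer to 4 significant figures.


epsilon_true = ln(1 + epsilon_eng)
epsilon_true = ln(1 + 0.024)
epsilon_true = 0.02372


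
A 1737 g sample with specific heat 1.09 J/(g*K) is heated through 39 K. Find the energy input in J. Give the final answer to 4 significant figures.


Q = m * cp * dT
Q = 1737 * 1.09 * 39
Q = 73840 J


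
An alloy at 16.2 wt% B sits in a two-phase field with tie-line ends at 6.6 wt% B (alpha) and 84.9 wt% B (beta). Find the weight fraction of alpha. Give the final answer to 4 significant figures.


f_alpha = (C_beta - C0) / (C_beta - C_alpha)
f_alpha = (84.9 - 16.2) / (84.9 - 6.6)
f_alpha = 0.8774


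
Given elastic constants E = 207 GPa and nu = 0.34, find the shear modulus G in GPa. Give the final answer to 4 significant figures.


G = E / (2*(1+nu))
G = 207 / (2*(1+0.34))
G = 77.24 GPa


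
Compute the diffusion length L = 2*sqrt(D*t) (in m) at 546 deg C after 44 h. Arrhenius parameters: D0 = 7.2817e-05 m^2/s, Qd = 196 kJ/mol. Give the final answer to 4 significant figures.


Step 1: D = D0 * exp(-Qd/(R*T))
T = 819.15 K
D = 7.2817e-05 * exp(-196e3 / (8.314 * 819.15)) = 2.30926e-17 m^2/s
Step 2: L = 2*sqrt(D*t)
t = 44 h = 158400 s
L = 2*sqrt(2.30926e-17 * 158400) = 3.825e-06 m


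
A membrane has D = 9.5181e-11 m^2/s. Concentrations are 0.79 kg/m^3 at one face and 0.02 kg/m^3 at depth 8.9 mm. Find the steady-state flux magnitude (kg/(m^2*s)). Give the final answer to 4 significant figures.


J = -D * (dC/dx) = D * (C1 - C2) / dx
J = 9.5181e-11 * (0.79 - 0.02) / 8.9e-03
J = 8.235e-09 kg/(m^2*s)


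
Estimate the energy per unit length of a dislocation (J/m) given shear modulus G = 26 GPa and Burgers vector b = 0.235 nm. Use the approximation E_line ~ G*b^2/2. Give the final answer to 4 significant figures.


E = G*b^2/2
b = 0.235 nm = 2.35e-10 m
G = 26 GPa = 2.6e+10 Pa
E = 0.5 * 2.6e+10 * (2.35e-10)^2
E = 7.179e-10 J/m


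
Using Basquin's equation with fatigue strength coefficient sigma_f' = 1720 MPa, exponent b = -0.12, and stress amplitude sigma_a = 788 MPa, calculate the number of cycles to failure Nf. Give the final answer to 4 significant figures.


sigma_a = sigma_f' * (2*Nf)^b
2*Nf = (sigma_a / sigma_f')^(1/b)
2*Nf = (788 / 1720)^(1/-0.12)
2*Nf = 668.373
Nf = 334.2 cycles


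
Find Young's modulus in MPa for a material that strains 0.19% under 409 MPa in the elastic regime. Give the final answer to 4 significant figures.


E = sigma / epsilon
epsilon = 0.19% = 1.9e-03
E = 409 / 1.9e-03
E = 215300 MPa


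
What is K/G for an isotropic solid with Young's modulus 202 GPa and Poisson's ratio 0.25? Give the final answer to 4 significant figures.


G = E / (2*(1+nu))
G = 202 / (2*(1+0.25)) = 80.8 GPa
K = E / (3*(1-2*nu))
K = 202 / (3*(1-2*0.25)) = 134.667 GPa
K/G = 134.667 / 80.8 = 1.667


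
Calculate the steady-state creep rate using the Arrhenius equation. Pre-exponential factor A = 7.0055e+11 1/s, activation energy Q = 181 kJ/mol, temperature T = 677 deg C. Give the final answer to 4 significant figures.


rate = A * exp(-Q / (R*T))
T = 677 + 273.15 = 950.15 K
rate = 7.0055e+11 * exp(-181e3 / (8.314 * 950.15))
rate = 78.45 1/s


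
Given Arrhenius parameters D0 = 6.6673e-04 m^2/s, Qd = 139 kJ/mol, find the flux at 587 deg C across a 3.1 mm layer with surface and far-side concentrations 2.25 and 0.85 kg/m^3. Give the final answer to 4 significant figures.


Step 1: D = D0 * exp(-Qd/(R*T))
T = 587 + 273.15 = 860.15 K
D = 6.6673e-04 * exp(-139e3 / (8.314 * 860.15)) = 2.41291e-12 m^2/s
Step 2: J = D * (C1 - C2) / dx
J = 2.41291e-12 * (2.25 - 0.85) / 3.1e-03
J = 1.09e-09 kg/(m^2*s)


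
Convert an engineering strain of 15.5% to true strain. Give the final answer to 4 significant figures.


epsilon_true = ln(1 + epsilon_eng)
epsilon_true = ln(1 + 0.155)
epsilon_true = 0.1441


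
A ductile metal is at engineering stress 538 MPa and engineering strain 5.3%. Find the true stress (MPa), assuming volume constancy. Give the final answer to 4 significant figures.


sigma_true = sigma_eng * (1 + epsilon_eng)
sigma_true = 538 * (1 + 0.053)
sigma_true = 566.5 MPa


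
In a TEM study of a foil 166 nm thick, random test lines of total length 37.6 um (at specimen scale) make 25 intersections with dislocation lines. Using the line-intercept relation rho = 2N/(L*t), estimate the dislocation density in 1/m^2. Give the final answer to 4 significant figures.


rho = 2N / (L * t)
L = 37.6 um = 3.76e-05 m, t = 166 nm = 1.66e-07 m
rho = 2 * 25 / (3.76e-05 * 1.66e-07)
rho = 8.011e+12 1/m^2


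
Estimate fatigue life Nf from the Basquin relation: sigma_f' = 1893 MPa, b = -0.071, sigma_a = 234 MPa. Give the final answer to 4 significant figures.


sigma_a = sigma_f' * (2*Nf)^b
2*Nf = (sigma_a / sigma_f')^(1/b)
2*Nf = (234 / 1893)^(1/-0.071)
2*Nf = 6.13498e+12
Nf = 3.067e+12 cycles


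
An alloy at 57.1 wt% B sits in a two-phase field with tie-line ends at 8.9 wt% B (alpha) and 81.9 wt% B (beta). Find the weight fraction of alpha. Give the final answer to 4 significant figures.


f_alpha = (C_beta - C0) / (C_beta - C_alpha)
f_alpha = (81.9 - 57.1) / (81.9 - 8.9)
f_alpha = 0.3397


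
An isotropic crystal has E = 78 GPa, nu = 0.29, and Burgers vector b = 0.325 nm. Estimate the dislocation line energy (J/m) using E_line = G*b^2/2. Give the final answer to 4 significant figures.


Step 1: G = E / (2*(1+nu))
G = 78 / (2*(1+0.29)) = 30.2326 GPa = 3.02326e+10 Pa
Step 2: E_line = G*b^2/2
b = 0.325 nm = 3.25e-10 m
E_line = 0.5 * 3.02326e+10 * (3.25e-10)^2 = 1.597e-09 J/m


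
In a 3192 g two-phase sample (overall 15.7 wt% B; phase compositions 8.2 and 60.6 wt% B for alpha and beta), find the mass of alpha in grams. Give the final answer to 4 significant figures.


f_alpha = (C_beta - C0) / (C_beta - C_alpha)
f_alpha = (60.6 - 15.7) / (60.6 - 8.2) = 0.85687
m_alpha = f_alpha * m_total = 0.85687 * 3192 = 2735 g


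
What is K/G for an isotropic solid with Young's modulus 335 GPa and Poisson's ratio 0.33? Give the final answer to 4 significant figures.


G = E / (2*(1+nu))
G = 335 / (2*(1+0.33)) = 125.94 GPa
K = E / (3*(1-2*nu))
K = 335 / (3*(1-2*0.33)) = 328.431 GPa
K/G = 328.431 / 125.94 = 2.608


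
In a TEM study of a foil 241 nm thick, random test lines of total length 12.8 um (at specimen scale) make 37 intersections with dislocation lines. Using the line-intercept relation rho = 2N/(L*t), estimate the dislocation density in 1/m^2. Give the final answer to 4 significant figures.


rho = 2N / (L * t)
L = 12.8 um = 1.28e-05 m, t = 241 nm = 2.41e-07 m
rho = 2 * 37 / (1.28e-05 * 2.41e-07)
rho = 2.399e+13 1/m^2


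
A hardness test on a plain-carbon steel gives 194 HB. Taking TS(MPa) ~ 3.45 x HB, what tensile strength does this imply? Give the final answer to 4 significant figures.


TS (MPa) = 3.45 * HB
TS = 3.45 * 194
TS = 669.3 MPa


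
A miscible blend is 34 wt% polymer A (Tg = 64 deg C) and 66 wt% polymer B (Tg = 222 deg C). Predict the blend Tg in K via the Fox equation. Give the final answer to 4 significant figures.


1/Tg = w1/Tg1 + w2/Tg2 (in Kelvin)
Tg1 = 337.15 K, Tg2 = 495.15 K
1/Tg = 0.34/337.15 + 0.66/495.15
Tg = 427.1 K


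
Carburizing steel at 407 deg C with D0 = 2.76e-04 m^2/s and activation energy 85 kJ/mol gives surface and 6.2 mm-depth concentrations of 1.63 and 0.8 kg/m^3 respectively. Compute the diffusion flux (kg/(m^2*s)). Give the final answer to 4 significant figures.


Step 1: D = D0 * exp(-Qd/(R*T))
T = 407 + 273.15 = 680.15 K
D = 2.76e-04 * exp(-85e3 / (8.314 * 680.15)) = 8.18056e-11 m^2/s
Step 2: J = D * (C1 - C2) / dx
J = 8.18056e-11 * (1.63 - 0.8) / 6.2e-03
J = 1.095e-08 kg/(m^2*s)


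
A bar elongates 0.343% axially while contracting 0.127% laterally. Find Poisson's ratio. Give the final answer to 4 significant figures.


nu = -epsilon_lat / epsilon_axial
Lateral strain is contraction (negative), so using magnitudes:
nu = 0.127 / 0.343
nu = 0.3703


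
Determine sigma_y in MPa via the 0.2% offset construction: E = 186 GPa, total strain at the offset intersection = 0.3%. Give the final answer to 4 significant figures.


Offset strain = 0.002
Elastic strain at yield = total_strain - offset = 3e-03 - 0.002 = 1e-03
sigma_y = E * elastic_strain = 186000 * 1e-03
sigma_y = 186 MPa


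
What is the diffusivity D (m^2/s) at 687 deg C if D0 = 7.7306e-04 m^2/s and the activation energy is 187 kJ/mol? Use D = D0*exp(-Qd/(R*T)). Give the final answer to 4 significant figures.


D = D0 * exp(-Qd / (R*T))
T = 960.15 K
D = 7.7306e-04 * exp(-187e3 / (8.314 * 960.15))
D = 5.183e-14 m^2/s


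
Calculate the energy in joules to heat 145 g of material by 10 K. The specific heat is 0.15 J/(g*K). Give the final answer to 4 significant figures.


Q = m * cp * dT
Q = 145 * 0.15 * 10
Q = 217.5 J


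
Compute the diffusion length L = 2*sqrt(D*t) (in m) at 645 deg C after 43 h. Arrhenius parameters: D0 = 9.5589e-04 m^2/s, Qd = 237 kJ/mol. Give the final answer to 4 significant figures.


Step 1: D = D0 * exp(-Qd/(R*T))
T = 918.15 K
D = 9.5589e-04 * exp(-237e3 / (8.314 * 918.15)) = 3.13842e-17 m^2/s
Step 2: L = 2*sqrt(D*t)
t = 43 h = 154800 s
L = 2*sqrt(3.13842e-17 * 154800) = 4.408e-06 m


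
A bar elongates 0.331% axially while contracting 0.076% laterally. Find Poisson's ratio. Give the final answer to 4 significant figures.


nu = -epsilon_lat / epsilon_axial
Lateral strain is contraction (negative), so using magnitudes:
nu = 0.076 / 0.331
nu = 0.2296


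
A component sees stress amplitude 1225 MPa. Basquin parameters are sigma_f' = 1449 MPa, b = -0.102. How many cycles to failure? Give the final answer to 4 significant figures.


sigma_a = sigma_f' * (2*Nf)^b
2*Nf = (sigma_a / sigma_f')^(1/b)
2*Nf = (1225 / 1449)^(1/-0.102)
2*Nf = 5.18827
Nf = 2.594 cycles


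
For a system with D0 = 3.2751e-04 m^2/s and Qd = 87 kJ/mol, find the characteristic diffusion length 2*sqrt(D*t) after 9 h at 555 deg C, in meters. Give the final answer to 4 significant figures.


Step 1: D = D0 * exp(-Qd/(R*T))
T = 828.15 K
D = 3.2751e-04 * exp(-87e3 / (8.314 * 828.15)) = 1.06561e-09 m^2/s
Step 2: L = 2*sqrt(D*t)
t = 9 h = 32400 s
L = 2*sqrt(1.06561e-09 * 32400) = 0.01175 m


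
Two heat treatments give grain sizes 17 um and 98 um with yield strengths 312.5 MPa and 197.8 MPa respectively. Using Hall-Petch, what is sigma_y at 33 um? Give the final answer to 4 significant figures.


sigma_y = sigma0 + k / sqrt(d)
1/sqrt(d1) = 1/sqrt(1.7e-05) = 242.536;  1/sqrt(d2) = 101.015
k = (sigma1 - sigma2) / (1/sqrt(d1) - 1/sqrt(d2)) = (312.5 - 197.8) / (242.536 - 101.015) = 0.810484 MPa*m^0.5
sigma0 = sigma1 - k/sqrt(d1) = 312.5 - 0.810484*242.536 = 115.929 MPa
sigma_y(d3) = 115.929 + 0.810484 / sqrt(3.3e-05) = 257 MPa


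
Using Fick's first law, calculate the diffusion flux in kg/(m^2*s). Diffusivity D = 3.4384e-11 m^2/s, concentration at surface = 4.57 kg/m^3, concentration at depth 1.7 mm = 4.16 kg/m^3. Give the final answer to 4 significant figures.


J = -D * (dC/dx) = D * (C1 - C2) / dx
J = 3.4384e-11 * (4.57 - 4.16) / 1.7e-03
J = 8.293e-09 kg/(m^2*s)


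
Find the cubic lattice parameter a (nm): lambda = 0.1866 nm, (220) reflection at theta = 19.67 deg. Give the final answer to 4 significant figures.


d = lambda / (2*sin(theta))
d = 0.1866 / (2*sin(19.67 deg))
d = 0.277182 nm
a = d * sqrt(h^2+k^2+l^2) = 0.277182 * sqrt(8)
a = 0.784 nm


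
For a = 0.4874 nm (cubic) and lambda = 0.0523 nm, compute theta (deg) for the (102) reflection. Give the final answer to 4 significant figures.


d = a / sqrt(h^2+k^2+l^2)
d = 0.4874 / sqrt(5) = 0.217972 nm
lambda = 2*d*sin(theta)  =>  sin(theta) = lambda / (2*d)
sin(theta) = 0.0523 / (2 * 0.217972) = 0.11997
theta = 6.89 deg


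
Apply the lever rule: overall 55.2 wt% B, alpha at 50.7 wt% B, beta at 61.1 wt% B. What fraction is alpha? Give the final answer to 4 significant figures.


f_alpha = (C_beta - C0) / (C_beta - C_alpha)
f_alpha = (61.1 - 55.2) / (61.1 - 50.7)
f_alpha = 0.5673


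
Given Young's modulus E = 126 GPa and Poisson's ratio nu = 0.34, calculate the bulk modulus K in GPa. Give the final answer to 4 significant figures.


K = E / (3*(1-2*nu))
K = 126 / (3*(1-2*0.34))
K = 131.3 GPa


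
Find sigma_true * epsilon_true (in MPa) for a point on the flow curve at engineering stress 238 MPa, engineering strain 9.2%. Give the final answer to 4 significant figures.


sigma_true = sigma_eng * (1 + epsilon_eng)
sigma_true = 238 * (1 + 0.092) = 259.896 MPa
epsilon_true = ln(1 + epsilon_eng)
epsilon_true = ln(1 + 0.092) = 0.0880109
sigma_true * epsilon_true = 259.896 * 0.0880109 = 22.87 MPa


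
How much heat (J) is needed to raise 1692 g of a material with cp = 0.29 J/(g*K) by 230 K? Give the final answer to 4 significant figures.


Q = m * cp * dT
Q = 1692 * 0.29 * 230
Q = 112900 J


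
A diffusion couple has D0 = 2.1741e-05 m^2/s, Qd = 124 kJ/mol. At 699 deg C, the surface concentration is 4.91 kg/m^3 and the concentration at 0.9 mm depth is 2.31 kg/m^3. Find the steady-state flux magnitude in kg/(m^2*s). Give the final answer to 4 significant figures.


Step 1: D = D0 * exp(-Qd/(R*T))
T = 699 + 273.15 = 972.15 K
D = 2.1741e-05 * exp(-124e3 / (8.314 * 972.15)) = 4.72486e-12 m^2/s
Step 2: J = D * (C1 - C2) / dx
J = 4.72486e-12 * (4.91 - 2.31) / 9e-04
J = 1.365e-08 kg/(m^2*s)


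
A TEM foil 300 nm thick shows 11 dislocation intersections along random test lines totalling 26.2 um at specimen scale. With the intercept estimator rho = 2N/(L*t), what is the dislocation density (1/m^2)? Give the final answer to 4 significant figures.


rho = 2N / (L * t)
L = 26.2 um = 2.62e-05 m, t = 300 nm = 3e-07 m
rho = 2 * 11 / (2.62e-05 * 3e-07)
rho = 2.799e+12 1/m^2


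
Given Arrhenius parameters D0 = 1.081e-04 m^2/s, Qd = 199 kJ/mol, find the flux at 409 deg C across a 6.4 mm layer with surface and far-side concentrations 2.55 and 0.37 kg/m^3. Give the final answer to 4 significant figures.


Step 1: D = D0 * exp(-Qd/(R*T))
T = 409 + 273.15 = 682.15 K
D = 1.081e-04 * exp(-199e3 / (8.314 * 682.15)) = 6.23937e-20 m^2/s
Step 2: J = D * (C1 - C2) / dx
J = 6.23937e-20 * (2.55 - 0.37) / 6.4e-03
J = 2.125e-17 kg/(m^2*s)


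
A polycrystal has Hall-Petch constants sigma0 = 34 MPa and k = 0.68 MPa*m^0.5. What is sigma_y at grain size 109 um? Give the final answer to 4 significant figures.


sigma_y = sigma0 + k / sqrt(d)
d = 109 um = 1.09e-04 m
sigma_y = 34 + 0.68 / sqrt(1.09e-04)
sigma_y = 99.13 MPa


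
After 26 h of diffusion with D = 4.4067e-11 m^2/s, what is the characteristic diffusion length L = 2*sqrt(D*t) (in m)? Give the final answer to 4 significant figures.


t = 26 hr = 93600 s
Diffusion length = 2*sqrt(D*t)
= 2*sqrt(4.4067e-11 * 93600)
= 4.062e-03 m


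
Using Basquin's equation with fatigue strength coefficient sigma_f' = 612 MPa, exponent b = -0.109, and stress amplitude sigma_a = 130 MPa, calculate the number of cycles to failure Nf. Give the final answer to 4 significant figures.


sigma_a = sigma_f' * (2*Nf)^b
2*Nf = (sigma_a / sigma_f')^(1/b)
2*Nf = (130 / 612)^(1/-0.109)
2*Nf = 1.48782e+06
Nf = 743900 cycles


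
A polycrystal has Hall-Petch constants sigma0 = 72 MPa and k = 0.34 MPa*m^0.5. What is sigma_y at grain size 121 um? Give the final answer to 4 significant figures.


sigma_y = sigma0 + k / sqrt(d)
d = 121 um = 1.21e-04 m
sigma_y = 72 + 0.34 / sqrt(1.21e-04)
sigma_y = 102.9 MPa


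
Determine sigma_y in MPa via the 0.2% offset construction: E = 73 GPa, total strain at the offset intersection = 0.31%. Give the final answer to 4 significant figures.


Offset strain = 0.002
Elastic strain at yield = total_strain - offset = 3.1e-03 - 0.002 = 1.1e-03
sigma_y = E * elastic_strain = 73000 * 1.1e-03
sigma_y = 80.3 MPa


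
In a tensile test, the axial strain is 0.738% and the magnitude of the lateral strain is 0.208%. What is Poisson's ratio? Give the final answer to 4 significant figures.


nu = -epsilon_lat / epsilon_axial
Lateral strain is contraction (negative), so using magnitudes:
nu = 0.208 / 0.738
nu = 0.2818


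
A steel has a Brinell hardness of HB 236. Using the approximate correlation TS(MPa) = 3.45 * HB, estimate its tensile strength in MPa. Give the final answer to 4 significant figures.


TS (MPa) = 3.45 * HB
TS = 3.45 * 236
TS = 814.2 MPa


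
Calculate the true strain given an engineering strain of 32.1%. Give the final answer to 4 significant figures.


epsilon_true = ln(1 + epsilon_eng)
epsilon_true = ln(1 + 0.321)
epsilon_true = 0.2784


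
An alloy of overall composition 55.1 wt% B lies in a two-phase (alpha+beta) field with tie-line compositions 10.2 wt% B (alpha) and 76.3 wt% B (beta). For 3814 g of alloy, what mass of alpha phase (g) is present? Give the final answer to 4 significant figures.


f_alpha = (C_beta - C0) / (C_beta - C_alpha)
f_alpha = (76.3 - 55.1) / (76.3 - 10.2) = 0.320726
m_alpha = f_alpha * m_total = 0.320726 * 3814 = 1223 g


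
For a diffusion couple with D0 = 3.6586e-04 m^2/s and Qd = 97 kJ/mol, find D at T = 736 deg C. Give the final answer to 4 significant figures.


D = D0 * exp(-Qd / (R*T))
T = 1009.15 K
D = 3.6586e-04 * exp(-97e3 / (8.314 * 1009.15))
D = 3.486e-09 m^2/s


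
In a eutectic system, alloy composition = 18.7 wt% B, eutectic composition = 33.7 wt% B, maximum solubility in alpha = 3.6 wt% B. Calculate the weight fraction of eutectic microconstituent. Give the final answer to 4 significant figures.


f_primary = (C_e - C0) / (C_e - C_alpha_max)
f_primary = (33.7 - 18.7) / (33.7 - 3.6)
f_primary = 0.498339
f_eutectic = 1 - 0.498339 = 0.5017


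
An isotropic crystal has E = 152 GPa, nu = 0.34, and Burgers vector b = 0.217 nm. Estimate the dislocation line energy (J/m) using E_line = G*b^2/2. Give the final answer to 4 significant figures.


Step 1: G = E / (2*(1+nu))
G = 152 / (2*(1+0.34)) = 56.7164 GPa = 5.67164e+10 Pa
Step 2: E_line = G*b^2/2
b = 0.217 nm = 2.17e-10 m
E_line = 0.5 * 5.67164e+10 * (2.17e-10)^2 = 1.335e-09 J/m


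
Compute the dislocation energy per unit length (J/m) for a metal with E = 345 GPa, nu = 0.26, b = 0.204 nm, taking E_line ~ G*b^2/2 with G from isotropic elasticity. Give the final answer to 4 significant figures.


Step 1: G = E / (2*(1+nu))
G = 345 / (2*(1+0.26)) = 136.905 GPa = 1.36905e+11 Pa
Step 2: E_line = G*b^2/2
b = 0.204 nm = 2.04e-10 m
E_line = 0.5 * 1.36905e+11 * (2.04e-10)^2 = 2.849e-09 J/m


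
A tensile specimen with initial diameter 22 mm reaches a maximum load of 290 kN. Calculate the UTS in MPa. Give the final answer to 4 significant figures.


A0 = pi*(d/2)^2 = pi*(22/2)^2 = 380.133 mm^2
UTS = F_max / A0 = 290*1000 / 380.133
UTS = 762.9 MPa


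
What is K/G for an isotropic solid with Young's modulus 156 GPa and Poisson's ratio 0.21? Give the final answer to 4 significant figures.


G = E / (2*(1+nu))
G = 156 / (2*(1+0.21)) = 64.4628 GPa
K = E / (3*(1-2*nu))
K = 156 / (3*(1-2*0.21)) = 89.6552 GPa
K/G = 89.6552 / 64.4628 = 1.391


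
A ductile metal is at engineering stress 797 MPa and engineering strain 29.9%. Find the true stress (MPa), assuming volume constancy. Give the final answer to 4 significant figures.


sigma_true = sigma_eng * (1 + epsilon_eng)
sigma_true = 797 * (1 + 0.299)
sigma_true = 1035 MPa


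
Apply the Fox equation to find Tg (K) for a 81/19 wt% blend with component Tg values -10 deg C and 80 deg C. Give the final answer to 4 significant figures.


1/Tg = w1/Tg1 + w2/Tg2 (in Kelvin)
Tg1 = 263.15 K, Tg2 = 353.15 K
1/Tg = 0.81/263.15 + 0.19/353.15
Tg = 276.5 K


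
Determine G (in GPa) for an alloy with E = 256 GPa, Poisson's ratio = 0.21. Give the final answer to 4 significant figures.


G = E / (2*(1+nu))
G = 256 / (2*(1+0.21))
G = 105.8 GPa


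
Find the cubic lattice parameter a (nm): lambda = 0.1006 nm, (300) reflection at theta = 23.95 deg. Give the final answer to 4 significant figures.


d = lambda / (2*sin(theta))
d = 0.1006 / (2*sin(23.95 deg))
d = 0.12391 nm
a = d * sqrt(h^2+k^2+l^2) = 0.12391 * sqrt(9)
a = 0.3717 nm


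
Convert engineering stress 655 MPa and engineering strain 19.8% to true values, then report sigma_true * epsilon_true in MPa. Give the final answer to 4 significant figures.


sigma_true = sigma_eng * (1 + epsilon_eng)
sigma_true = 655 * (1 + 0.198) = 784.69 MPa
epsilon_true = ln(1 + epsilon_eng)
epsilon_true = ln(1 + 0.198) = 0.180653
sigma_true * epsilon_true = 784.69 * 0.180653 = 141.8 MPa


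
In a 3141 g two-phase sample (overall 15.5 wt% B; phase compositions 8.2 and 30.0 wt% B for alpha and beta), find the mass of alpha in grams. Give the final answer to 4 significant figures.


f_alpha = (C_beta - C0) / (C_beta - C_alpha)
f_alpha = (30.0 - 15.5) / (30.0 - 8.2) = 0.665138
m_alpha = f_alpha * m_total = 0.665138 * 3141 = 2089 g


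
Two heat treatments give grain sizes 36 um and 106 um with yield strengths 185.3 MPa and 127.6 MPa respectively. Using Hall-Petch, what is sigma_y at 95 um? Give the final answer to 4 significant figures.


sigma_y = sigma0 + k / sqrt(d)
1/sqrt(d1) = 1/sqrt(3.6e-05) = 166.667;  1/sqrt(d2) = 97.1286
k = (sigma1 - sigma2) / (1/sqrt(d1) - 1/sqrt(d2)) = (185.3 - 127.6) / (166.667 - 97.1286) = 0.829761 MPa*m^0.5
sigma0 = sigma1 - k/sqrt(d1) = 185.3 - 0.829761*166.667 = 47.0065 MPa
sigma_y(d3) = 47.0065 + 0.829761 / sqrt(9.5e-05) = 132.1 MPa


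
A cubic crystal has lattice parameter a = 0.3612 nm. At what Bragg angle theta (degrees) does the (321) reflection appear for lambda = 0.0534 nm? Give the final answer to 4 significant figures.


d = a / sqrt(h^2+k^2+l^2)
d = 0.3612 / sqrt(14) = 0.0965348 nm
lambda = 2*d*sin(theta)  =>  sin(theta) = lambda / (2*d)
sin(theta) = 0.0534 / (2 * 0.0965348) = 0.276584
theta = 16.06 deg


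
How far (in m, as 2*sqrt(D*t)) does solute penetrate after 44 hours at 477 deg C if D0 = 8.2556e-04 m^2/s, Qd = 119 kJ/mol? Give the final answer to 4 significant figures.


Step 1: D = D0 * exp(-Qd/(R*T))
T = 750.15 K
D = 8.2556e-04 * exp(-119e3 / (8.314 * 750.15)) = 4.26786e-12 m^2/s
Step 2: L = 2*sqrt(D*t)
t = 44 h = 158400 s
L = 2*sqrt(4.26786e-12 * 158400) = 1.644e-03 m


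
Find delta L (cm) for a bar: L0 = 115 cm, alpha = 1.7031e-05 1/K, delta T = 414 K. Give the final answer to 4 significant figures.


dL = L0 * alpha * dT
dL = 115 * 1.7031e-05 * 414
dL = 0.8108 cm


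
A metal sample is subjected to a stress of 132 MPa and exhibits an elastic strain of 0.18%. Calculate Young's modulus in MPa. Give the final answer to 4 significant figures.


E = sigma / epsilon
epsilon = 0.18% = 1.8e-03
E = 132 / 1.8e-03
E = 73330 MPa


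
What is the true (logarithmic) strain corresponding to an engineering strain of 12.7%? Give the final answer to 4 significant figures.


epsilon_true = ln(1 + epsilon_eng)
epsilon_true = ln(1 + 0.127)
epsilon_true = 0.1196


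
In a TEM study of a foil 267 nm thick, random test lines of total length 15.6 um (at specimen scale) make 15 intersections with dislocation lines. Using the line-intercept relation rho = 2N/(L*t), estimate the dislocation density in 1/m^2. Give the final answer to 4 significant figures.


rho = 2N / (L * t)
L = 15.6 um = 1.56e-05 m, t = 267 nm = 2.67e-07 m
rho = 2 * 15 / (1.56e-05 * 2.67e-07)
rho = 7.203e+12 1/m^2


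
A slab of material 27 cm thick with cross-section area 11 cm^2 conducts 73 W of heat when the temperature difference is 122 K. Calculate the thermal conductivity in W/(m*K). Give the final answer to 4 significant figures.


k = Q*L / (A*dT)
L = 0.27 m, A = 1.1e-03 m^2
k = 73 * 0.27 / (1.1e-03 * 122)
k = 146.9 W/(m*K)


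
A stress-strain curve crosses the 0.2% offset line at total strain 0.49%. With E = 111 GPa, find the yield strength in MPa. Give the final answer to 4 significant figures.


Offset strain = 0.002
Elastic strain at yield = total_strain - offset = 4.9e-03 - 0.002 = 2.9e-03
sigma_y = E * elastic_strain = 111000 * 2.9e-03
sigma_y = 321.9 MPa


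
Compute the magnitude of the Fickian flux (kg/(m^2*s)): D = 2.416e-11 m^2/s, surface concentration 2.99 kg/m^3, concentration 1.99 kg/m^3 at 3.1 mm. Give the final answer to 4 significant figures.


J = -D * (dC/dx) = D * (C1 - C2) / dx
J = 2.416e-11 * (2.99 - 1.99) / 3.1e-03
J = 7.794e-09 kg/(m^2*s)


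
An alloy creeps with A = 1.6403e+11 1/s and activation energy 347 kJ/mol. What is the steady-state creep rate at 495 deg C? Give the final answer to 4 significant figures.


rate = A * exp(-Q / (R*T))
T = 495 + 273.15 = 768.15 K
rate = 1.6403e+11 * exp(-347e3 / (8.314 * 768.15))
rate = 4.148e-13 1/s


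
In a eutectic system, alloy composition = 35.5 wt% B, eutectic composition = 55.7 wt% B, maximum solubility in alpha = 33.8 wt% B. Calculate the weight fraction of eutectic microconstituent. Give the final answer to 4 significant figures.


f_primary = (C_e - C0) / (C_e - C_alpha_max)
f_primary = (55.7 - 35.5) / (55.7 - 33.8)
f_primary = 0.922374
f_eutectic = 1 - 0.922374 = 0.07763


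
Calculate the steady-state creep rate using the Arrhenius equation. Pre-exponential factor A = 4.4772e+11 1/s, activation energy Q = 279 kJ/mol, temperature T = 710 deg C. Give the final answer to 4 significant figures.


rate = A * exp(-Q / (R*T))
T = 710 + 273.15 = 983.15 K
rate = 4.4772e+11 * exp(-279e3 / (8.314 * 983.15))
rate = 6.718e-04 1/s


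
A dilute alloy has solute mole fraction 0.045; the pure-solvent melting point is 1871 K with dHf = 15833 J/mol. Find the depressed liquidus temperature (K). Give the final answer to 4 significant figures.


dT = R*Tm^2*x / dHf
dT = 8.314 * 1871^2 * 0.045 / 15833
dT = 82.7193 K
T_new = 1871 - 82.7193 = 1788 K


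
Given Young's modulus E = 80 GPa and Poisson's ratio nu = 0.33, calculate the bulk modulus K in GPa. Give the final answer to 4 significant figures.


K = E / (3*(1-2*nu))
K = 80 / (3*(1-2*0.33))
K = 78.43 GPa


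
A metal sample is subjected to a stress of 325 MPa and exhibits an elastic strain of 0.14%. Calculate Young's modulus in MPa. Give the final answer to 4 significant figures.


E = sigma / epsilon
epsilon = 0.14% = 1.4e-03
E = 325 / 1.4e-03
E = 232100 MPa


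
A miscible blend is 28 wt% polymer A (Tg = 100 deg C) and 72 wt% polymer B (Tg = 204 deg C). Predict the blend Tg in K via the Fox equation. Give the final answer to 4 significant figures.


1/Tg = w1/Tg1 + w2/Tg2 (in Kelvin)
Tg1 = 373.15 K, Tg2 = 477.15 K
1/Tg = 0.28/373.15 + 0.72/477.15
Tg = 442.6 K


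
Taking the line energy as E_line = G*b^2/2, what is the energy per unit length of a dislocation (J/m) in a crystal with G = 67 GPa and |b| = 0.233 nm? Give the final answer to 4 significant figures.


E = G*b^2/2
b = 0.233 nm = 2.33e-10 m
G = 67 GPa = 6.7e+10 Pa
E = 0.5 * 6.7e+10 * (2.33e-10)^2
E = 1.819e-09 J/m


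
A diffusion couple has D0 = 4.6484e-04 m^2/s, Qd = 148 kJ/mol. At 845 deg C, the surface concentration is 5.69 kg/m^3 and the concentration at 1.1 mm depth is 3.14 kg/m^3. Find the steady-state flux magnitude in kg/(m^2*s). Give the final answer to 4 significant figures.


Step 1: D = D0 * exp(-Qd/(R*T))
T = 845 + 273.15 = 1118.15 K
D = 4.6484e-04 * exp(-148e3 / (8.314 * 1118.15)) = 5.66499e-11 m^2/s
Step 2: J = D * (C1 - C2) / dx
J = 5.66499e-11 * (5.69 - 3.14) / 1.1e-03
J = 1.313e-07 kg/(m^2*s)


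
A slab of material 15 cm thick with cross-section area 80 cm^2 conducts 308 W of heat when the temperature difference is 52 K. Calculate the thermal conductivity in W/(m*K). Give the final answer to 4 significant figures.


k = Q*L / (A*dT)
L = 0.15 m, A = 8e-03 m^2
k = 308 * 0.15 / (8e-03 * 52)
k = 111.1 W/(m*K)


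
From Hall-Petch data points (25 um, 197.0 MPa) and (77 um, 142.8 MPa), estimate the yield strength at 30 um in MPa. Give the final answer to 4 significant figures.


sigma_y = sigma0 + k / sqrt(d)
1/sqrt(d1) = 1/sqrt(2.5e-05) = 200;  1/sqrt(d2) = 113.961
k = (sigma1 - sigma2) / (1/sqrt(d1) - 1/sqrt(d2)) = (197.0 - 142.8) / (200 - 113.961) = 0.629944 MPa*m^0.5
sigma0 = sigma1 - k/sqrt(d1) = 197.0 - 0.629944*200 = 71.0112 MPa
sigma_y(d3) = 71.0112 + 0.629944 / sqrt(3e-05) = 186 MPa


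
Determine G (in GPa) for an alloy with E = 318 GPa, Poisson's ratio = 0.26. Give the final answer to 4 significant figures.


G = E / (2*(1+nu))
G = 318 / (2*(1+0.26))
G = 126.2 GPa


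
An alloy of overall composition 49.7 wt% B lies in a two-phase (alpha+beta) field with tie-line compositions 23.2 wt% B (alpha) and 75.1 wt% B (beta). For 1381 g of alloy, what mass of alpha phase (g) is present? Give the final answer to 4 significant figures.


f_alpha = (C_beta - C0) / (C_beta - C_alpha)
f_alpha = (75.1 - 49.7) / (75.1 - 23.2) = 0.489403
m_alpha = f_alpha * m_total = 0.489403 * 1381 = 675.9 g


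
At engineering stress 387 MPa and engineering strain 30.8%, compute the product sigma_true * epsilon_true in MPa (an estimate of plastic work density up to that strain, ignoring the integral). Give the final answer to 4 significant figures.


sigma_true = sigma_eng * (1 + epsilon_eng)
sigma_true = 387 * (1 + 0.308) = 506.196 MPa
epsilon_true = ln(1 + epsilon_eng)
epsilon_true = ln(1 + 0.308) = 0.268499
sigma_true * epsilon_true = 506.196 * 0.268499 = 135.9 MPa


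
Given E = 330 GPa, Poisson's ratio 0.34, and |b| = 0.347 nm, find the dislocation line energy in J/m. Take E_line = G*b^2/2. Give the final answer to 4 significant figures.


Step 1: G = E / (2*(1+nu))
G = 330 / (2*(1+0.34)) = 123.134 GPa = 1.23134e+11 Pa
Step 2: E_line = G*b^2/2
b = 0.347 nm = 3.47e-10 m
E_line = 0.5 * 1.23134e+11 * (3.47e-10)^2 = 7.413e-09 J/m


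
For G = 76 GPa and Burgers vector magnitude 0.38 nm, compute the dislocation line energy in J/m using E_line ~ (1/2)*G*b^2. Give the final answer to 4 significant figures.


E = G*b^2/2
b = 0.38 nm = 3.8e-10 m
G = 76 GPa = 7.6e+10 Pa
E = 0.5 * 7.6e+10 * (3.8e-10)^2
E = 5.487e-09 J/m


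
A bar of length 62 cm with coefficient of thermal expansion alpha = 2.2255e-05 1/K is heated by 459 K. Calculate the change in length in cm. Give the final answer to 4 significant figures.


dL = L0 * alpha * dT
dL = 62 * 2.2255e-05 * 459
dL = 0.6333 cm


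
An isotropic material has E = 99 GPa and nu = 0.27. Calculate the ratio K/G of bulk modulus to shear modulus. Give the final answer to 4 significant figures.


G = E / (2*(1+nu))
G = 99 / (2*(1+0.27)) = 38.9764 GPa
K = E / (3*(1-2*nu))
K = 99 / (3*(1-2*0.27)) = 71.7391 GPa
K/G = 71.7391 / 38.9764 = 1.841


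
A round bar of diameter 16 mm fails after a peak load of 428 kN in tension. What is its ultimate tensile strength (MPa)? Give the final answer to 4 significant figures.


A0 = pi*(d/2)^2 = pi*(16/2)^2 = 201.062 mm^2
UTS = F_max / A0 = 428*1000 / 201.062
UTS = 2129 MPa


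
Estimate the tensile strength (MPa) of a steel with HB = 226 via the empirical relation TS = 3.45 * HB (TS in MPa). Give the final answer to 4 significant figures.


TS (MPa) = 3.45 * HB
TS = 3.45 * 226
TS = 779.7 MPa


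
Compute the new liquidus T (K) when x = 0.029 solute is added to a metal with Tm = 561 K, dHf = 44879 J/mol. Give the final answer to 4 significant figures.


dT = R*Tm^2*x / dHf
dT = 8.314 * 561^2 * 0.029 / 44879
dT = 1.69079 K
T_new = 561 - 1.69079 = 559.3 K


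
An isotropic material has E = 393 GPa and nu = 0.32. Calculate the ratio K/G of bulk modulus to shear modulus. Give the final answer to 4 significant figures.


G = E / (2*(1+nu))
G = 393 / (2*(1+0.32)) = 148.864 GPa
K = E / (3*(1-2*nu))
K = 393 / (3*(1-2*0.32)) = 363.889 GPa
K/G = 363.889 / 148.864 = 2.444


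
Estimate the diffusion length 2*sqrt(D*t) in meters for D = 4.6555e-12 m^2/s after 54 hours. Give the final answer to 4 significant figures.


t = 54 hr = 194400 s
Diffusion length = 2*sqrt(D*t)
= 2*sqrt(4.6555e-12 * 194400)
= 1.903e-03 m


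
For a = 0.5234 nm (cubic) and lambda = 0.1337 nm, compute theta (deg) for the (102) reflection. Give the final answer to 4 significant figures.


d = a / sqrt(h^2+k^2+l^2)
d = 0.5234 / sqrt(5) = 0.234072 nm
lambda = 2*d*sin(theta)  =>  sin(theta) = lambda / (2*d)
sin(theta) = 0.1337 / (2 * 0.234072) = 0.285596
theta = 16.59 deg


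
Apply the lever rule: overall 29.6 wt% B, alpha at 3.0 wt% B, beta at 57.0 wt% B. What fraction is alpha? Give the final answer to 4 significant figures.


f_alpha = (C_beta - C0) / (C_beta - C_alpha)
f_alpha = (57.0 - 29.6) / (57.0 - 3.0)
f_alpha = 0.5074


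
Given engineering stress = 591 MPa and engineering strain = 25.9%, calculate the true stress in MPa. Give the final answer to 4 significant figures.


sigma_true = sigma_eng * (1 + epsilon_eng)
sigma_true = 591 * (1 + 0.259)
sigma_true = 744.1 MPa


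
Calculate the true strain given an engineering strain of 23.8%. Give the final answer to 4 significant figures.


epsilon_true = ln(1 + epsilon_eng)
epsilon_true = ln(1 + 0.238)
epsilon_true = 0.2135


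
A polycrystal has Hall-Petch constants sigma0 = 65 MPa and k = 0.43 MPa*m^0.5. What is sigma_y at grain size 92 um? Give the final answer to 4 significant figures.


sigma_y = sigma0 + k / sqrt(d)
d = 92 um = 9.2e-05 m
sigma_y = 65 + 0.43 / sqrt(9.2e-05)
sigma_y = 109.8 MPa


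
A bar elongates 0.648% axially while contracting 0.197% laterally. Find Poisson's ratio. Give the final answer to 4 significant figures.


nu = -epsilon_lat / epsilon_axial
Lateral strain is contraction (negative), so using magnitudes:
nu = 0.197 / 0.648
nu = 0.304


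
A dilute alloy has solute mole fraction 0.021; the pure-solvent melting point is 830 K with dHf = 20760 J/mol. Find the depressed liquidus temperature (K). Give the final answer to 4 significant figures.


dT = R*Tm^2*x / dHf
dT = 8.314 * 830^2 * 0.021 / 20760
dT = 5.79373 K
T_new = 830 - 5.79373 = 824.2 K


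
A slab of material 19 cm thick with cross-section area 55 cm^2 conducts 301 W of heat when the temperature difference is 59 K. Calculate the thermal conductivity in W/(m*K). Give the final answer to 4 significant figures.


k = Q*L / (A*dT)
L = 0.19 m, A = 5.5e-03 m^2
k = 301 * 0.19 / (5.5e-03 * 59)
k = 176.2 W/(m*K)


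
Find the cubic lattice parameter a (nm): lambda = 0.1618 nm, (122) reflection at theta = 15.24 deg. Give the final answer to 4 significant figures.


d = lambda / (2*sin(theta))
d = 0.1618 / (2*sin(15.24 deg))
d = 0.307765 nm
a = d * sqrt(h^2+k^2+l^2) = 0.307765 * sqrt(9)
a = 0.9233 nm


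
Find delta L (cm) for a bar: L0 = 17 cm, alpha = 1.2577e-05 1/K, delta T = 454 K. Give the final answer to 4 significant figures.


dL = L0 * alpha * dT
dL = 17 * 1.2577e-05 * 454
dL = 0.09707 cm


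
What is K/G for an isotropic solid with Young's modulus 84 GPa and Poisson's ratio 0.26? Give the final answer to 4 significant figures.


G = E / (2*(1+nu))
G = 84 / (2*(1+0.26)) = 33.3333 GPa
K = E / (3*(1-2*nu))
K = 84 / (3*(1-2*0.26)) = 58.3333 GPa
K/G = 58.3333 / 33.3333 = 1.75


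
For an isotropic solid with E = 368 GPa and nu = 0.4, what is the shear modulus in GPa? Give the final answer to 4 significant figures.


G = E / (2*(1+nu))
G = 368 / (2*(1+0.4))
G = 131.4 GPa


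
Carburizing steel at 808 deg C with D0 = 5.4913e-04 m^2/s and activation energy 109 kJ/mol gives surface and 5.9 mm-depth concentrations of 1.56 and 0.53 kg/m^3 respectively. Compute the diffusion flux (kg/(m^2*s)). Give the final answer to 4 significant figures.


Step 1: D = D0 * exp(-Qd/(R*T))
T = 808 + 273.15 = 1081.15 K
D = 5.4913e-04 * exp(-109e3 / (8.314 * 1081.15)) = 2.97347e-09 m^2/s
Step 2: J = D * (C1 - C2) / dx
J = 2.97347e-09 * (1.56 - 0.53) / 5.9e-03
J = 5.191e-07 kg/(m^2*s)


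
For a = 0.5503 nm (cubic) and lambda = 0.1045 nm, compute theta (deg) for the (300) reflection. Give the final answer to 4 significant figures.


d = a / sqrt(h^2+k^2+l^2)
d = 0.5503 / sqrt(9) = 0.183433 nm
lambda = 2*d*sin(theta)  =>  sin(theta) = lambda / (2*d)
sin(theta) = 0.1045 / (2 * 0.183433) = 0.284845
theta = 16.55 deg


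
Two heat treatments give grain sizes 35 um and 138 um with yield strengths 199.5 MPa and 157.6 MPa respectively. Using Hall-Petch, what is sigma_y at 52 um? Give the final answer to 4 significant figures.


sigma_y = sigma0 + k / sqrt(d)
1/sqrt(d1) = 1/sqrt(3.5e-05) = 169.031;  1/sqrt(d2) = 85.1257
k = (sigma1 - sigma2) / (1/sqrt(d1) - 1/sqrt(d2)) = (199.5 - 157.6) / (169.031 - 85.1257) = 0.499373 MPa*m^0.5
sigma0 = sigma1 - k/sqrt(d1) = 199.5 - 0.499373*169.031 = 115.091 MPa
sigma_y(d3) = 115.091 + 0.499373 / sqrt(5.2e-05) = 184.3 MPa


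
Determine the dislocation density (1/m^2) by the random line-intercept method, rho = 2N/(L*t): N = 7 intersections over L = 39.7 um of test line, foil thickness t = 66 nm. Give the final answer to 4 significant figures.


rho = 2N / (L * t)
L = 39.7 um = 3.97e-05 m, t = 66 nm = 6.6e-08 m
rho = 2 * 7 / (3.97e-05 * 6.6e-08)
rho = 5.343e+12 1/m^2


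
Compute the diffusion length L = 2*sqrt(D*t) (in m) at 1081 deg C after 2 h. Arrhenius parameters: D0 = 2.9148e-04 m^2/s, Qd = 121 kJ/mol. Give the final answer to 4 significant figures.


Step 1: D = D0 * exp(-Qd/(R*T))
T = 1354.15 K
D = 2.9148e-04 * exp(-121e3 / (8.314 * 1354.15)) = 6.26638e-09 m^2/s
Step 2: L = 2*sqrt(D*t)
t = 2 h = 7200 s
L = 2*sqrt(6.26638e-09 * 7200) = 0.01343 m


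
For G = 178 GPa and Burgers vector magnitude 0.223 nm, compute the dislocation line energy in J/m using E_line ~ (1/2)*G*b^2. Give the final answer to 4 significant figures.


E = G*b^2/2
b = 0.223 nm = 2.23e-10 m
G = 178 GPa = 1.78e+11 Pa
E = 0.5 * 1.78e+11 * (2.23e-10)^2
E = 4.426e-09 J/m


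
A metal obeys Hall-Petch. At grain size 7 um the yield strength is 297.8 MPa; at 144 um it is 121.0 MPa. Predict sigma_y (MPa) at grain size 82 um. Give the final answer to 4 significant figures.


sigma_y = sigma0 + k / sqrt(d)
1/sqrt(d1) = 1/sqrt(7e-06) = 377.964;  1/sqrt(d2) = 83.3333
k = (sigma1 - sigma2) / (1/sqrt(d1) - 1/sqrt(d2)) = (297.8 - 121.0) / (377.964 - 83.3333) = 0.600072 MPa*m^0.5
sigma0 = sigma1 - k/sqrt(d1) = 297.8 - 0.600072*377.964 = 70.994 MPa
sigma_y(d3) = 70.994 + 0.600072 / sqrt(8.2e-05) = 137.3 MPa


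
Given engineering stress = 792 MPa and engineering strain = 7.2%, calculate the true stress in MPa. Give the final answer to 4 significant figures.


sigma_true = sigma_eng * (1 + epsilon_eng)
sigma_true = 792 * (1 + 0.072)
sigma_true = 849 MPa


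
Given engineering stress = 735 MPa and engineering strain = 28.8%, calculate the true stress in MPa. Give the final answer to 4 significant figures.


sigma_true = sigma_eng * (1 + epsilon_eng)
sigma_true = 735 * (1 + 0.288)
sigma_true = 946.7 MPa


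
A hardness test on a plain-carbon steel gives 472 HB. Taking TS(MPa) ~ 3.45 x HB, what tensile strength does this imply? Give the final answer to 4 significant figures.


TS (MPa) = 3.45 * HB
TS = 3.45 * 472
TS = 1628 MPa


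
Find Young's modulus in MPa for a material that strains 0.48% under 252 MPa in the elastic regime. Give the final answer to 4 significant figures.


E = sigma / epsilon
epsilon = 0.48% = 4.8e-03
E = 252 / 4.8e-03
E = 52500 MPa


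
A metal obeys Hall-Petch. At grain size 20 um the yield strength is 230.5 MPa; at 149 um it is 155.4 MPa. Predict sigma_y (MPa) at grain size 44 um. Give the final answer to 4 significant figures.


sigma_y = sigma0 + k / sqrt(d)
1/sqrt(d1) = 1/sqrt(2e-05) = 223.607;  1/sqrt(d2) = 81.9232
k = (sigma1 - sigma2) / (1/sqrt(d1) - 1/sqrt(d2)) = (230.5 - 155.4) / (223.607 - 81.9232) = 0.530054 MPa*m^0.5
sigma0 = sigma1 - k/sqrt(d1) = 230.5 - 0.530054*223.607 = 111.976 MPa
sigma_y(d3) = 111.976 + 0.530054 / sqrt(4.4e-05) = 191.9 MPa
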